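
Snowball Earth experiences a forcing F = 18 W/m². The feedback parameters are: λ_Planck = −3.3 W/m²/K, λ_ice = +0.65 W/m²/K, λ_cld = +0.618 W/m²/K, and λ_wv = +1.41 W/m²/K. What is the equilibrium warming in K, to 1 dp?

Net feedback parameter λ = (−3.3) + (+0.65) + (+0.618) + (+1.41) = -0.622 W/m²/K.
ΔT = −F/λ = −18/(-0.622) = 28.9 K.

28.9 K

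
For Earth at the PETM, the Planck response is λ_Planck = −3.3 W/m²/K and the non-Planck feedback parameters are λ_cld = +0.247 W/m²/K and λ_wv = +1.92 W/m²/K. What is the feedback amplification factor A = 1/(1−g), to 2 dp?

2.91

Convert to gains: g_cld = 0.247/3.3 = 0.07485; g_wv = 1.92/3.3 = 0.5818.
Total gain g = 0.65665.
A = 1/(1 − 0.65665) = 2.91.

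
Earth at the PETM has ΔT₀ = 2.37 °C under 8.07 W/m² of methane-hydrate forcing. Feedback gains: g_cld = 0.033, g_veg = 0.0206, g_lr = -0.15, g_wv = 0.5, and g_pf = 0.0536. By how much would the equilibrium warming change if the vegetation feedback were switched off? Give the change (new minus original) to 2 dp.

-0.16 °C

Original: g = 0.4572, ΔT = 2.37/(1−0.4572) = 4.3662 °C.
Without vegetation: g' = 0.4366, ΔT' = 2.37/(1−0.4366) = 4.2066 °C.
Change = 4.2066 − 4.3662 = -0.16 °C.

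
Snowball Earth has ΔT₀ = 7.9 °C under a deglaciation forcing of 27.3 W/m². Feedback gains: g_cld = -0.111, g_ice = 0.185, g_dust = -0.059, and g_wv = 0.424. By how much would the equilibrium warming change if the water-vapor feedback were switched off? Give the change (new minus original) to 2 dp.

-6.06 °C

Original: g = 0.439, ΔT = 7.9/(1−0.439) = 14.0820 °C.
Without water-vapor: g' = 0.015, ΔT' = 7.9/(1−0.015) = 8.0203 °C.
Change = 8.0203 − 14.0820 = -6.06 °C.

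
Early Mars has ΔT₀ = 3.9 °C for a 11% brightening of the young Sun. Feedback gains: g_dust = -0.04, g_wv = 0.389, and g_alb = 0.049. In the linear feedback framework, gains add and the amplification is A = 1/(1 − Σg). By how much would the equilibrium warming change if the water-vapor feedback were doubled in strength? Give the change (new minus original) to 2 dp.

Original: g = 0.398, ΔT = 3.9/(1−0.398) = 6.4784 °C.
With doubled water-vapor: g' = 0.787, ΔT' = 3.9/(1−0.787) = 18.3099 °C.
Change = 18.3099 − 6.4784 = 11.83 °C.

11.83 °C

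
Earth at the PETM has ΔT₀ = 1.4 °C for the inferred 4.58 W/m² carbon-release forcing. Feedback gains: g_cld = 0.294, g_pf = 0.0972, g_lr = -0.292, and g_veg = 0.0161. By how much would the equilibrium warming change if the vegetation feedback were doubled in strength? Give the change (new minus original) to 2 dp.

0.03 °C

Original: g = 0.1153, ΔT = 1.4/(1−0.1153) = 1.5825 °C.
With doubled vegetation: g' = 0.1314, ΔT' = 1.4/(1−0.1314) = 1.6118 °C.
Change = 1.6118 − 1.5825 = 0.03 °C.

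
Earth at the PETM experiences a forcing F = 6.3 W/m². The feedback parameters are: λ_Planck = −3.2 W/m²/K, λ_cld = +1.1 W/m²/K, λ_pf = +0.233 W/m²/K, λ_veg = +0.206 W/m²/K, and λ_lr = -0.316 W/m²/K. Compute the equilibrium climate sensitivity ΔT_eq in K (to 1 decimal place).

3.2 K

Net feedback parameter λ = (−3.2) + (+1.1) + (+0.233) + (+0.206) + (-0.316) = -1.977 W/m²/K.
ΔT = −F/λ = −6.3/(-1.977) = 3.2 K.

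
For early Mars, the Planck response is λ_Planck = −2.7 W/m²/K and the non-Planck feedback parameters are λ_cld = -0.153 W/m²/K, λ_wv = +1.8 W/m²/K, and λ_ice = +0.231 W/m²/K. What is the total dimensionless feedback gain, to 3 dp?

0.696

Convert to gains: g_cld = -0.153/2.7 = -0.05667; g_wv = 1.8/2.7 = 0.6667; g_ice = 0.231/2.7 = 0.08556.
Total gain g = 0.69559.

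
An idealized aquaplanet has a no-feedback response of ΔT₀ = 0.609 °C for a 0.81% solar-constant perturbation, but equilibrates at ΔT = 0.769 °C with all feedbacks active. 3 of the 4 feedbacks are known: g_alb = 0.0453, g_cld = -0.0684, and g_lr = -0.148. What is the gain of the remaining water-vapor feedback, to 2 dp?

0.38

Amplification A = ΔT/ΔT₀ = 0.769/0.609 = 1.263.
Total gain g = 1 − 1/A = 1 − 1/1.263 = 0.2082.
Known gains sum to 0.0453 − 0.0684 − 0.148 = -0.1711.
g_wv = 0.2082 + 0.1711 = 0.38.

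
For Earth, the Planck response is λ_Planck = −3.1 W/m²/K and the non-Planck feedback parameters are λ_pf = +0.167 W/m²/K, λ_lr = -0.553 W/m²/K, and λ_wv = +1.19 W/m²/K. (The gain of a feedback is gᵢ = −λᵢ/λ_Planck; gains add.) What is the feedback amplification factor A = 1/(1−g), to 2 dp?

Convert to gains: g_pf = 0.167/3.1 = 0.05387; g_lr = -0.553/3.1 = -0.1784; g_wv = 1.19/3.1 = 0.3839.
Total gain g = 0.25937.
A = 1/(1 − 0.25937) = 1.35.

1.35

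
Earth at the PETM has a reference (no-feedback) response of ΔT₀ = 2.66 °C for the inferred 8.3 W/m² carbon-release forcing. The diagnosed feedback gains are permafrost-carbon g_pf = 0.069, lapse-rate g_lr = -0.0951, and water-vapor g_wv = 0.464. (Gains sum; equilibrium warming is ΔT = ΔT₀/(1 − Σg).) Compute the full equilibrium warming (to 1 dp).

Total gain g = 0.069 − 0.0951 + 0.464 = 0.4379.
Amplification A = 1/(1 − 0.4379) = 1.779.
ΔT = 2.66 × 1.779 = 4.7 °C.

4.7 °C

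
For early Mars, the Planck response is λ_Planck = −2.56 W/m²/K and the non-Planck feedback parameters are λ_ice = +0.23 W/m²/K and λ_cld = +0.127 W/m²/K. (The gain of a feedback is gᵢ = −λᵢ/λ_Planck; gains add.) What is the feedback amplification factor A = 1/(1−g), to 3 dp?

Convert to gains: g_ice = 0.23/2.56 = 0.08984; g_cld = 0.127/2.56 = 0.04961.
Total gain g = 0.13945.
A = 1/(1 − 0.13945) = 1.162.

1.162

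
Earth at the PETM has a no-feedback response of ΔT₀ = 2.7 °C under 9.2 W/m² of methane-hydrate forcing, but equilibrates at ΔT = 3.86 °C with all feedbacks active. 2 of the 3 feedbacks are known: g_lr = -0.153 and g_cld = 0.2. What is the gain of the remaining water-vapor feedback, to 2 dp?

Amplification A = ΔT/ΔT₀ = 3.86/2.7 = 1.43.
Total gain g = 1 − 1/A = 1 − 1/1.43 = 0.3007.
Known gains sum to -0.153 + 0.2 = 0.047.
g_wv = 0.3007 − 0.047 = 0.25.

0.25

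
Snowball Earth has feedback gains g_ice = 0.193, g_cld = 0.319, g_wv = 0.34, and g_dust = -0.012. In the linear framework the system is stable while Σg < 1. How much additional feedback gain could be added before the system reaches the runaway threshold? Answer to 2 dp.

Current total gain = 0.193 + 0.319 + 0.34 − 0.012 = 0.84.
Margin to runaway = 1 − 0.84 = 0.16.

0.16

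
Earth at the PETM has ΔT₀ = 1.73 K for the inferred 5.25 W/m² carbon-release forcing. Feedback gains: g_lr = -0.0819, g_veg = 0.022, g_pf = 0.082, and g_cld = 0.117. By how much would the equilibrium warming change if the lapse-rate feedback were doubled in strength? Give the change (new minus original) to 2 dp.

-0.17 K

Original: g = 0.1391, ΔT = 1.73/(1−0.1391) = 2.0095 K.
With doubled lapse-rate: g' = 0.0572, ΔT' = 1.73/(1−0.0572) = 1.8350 K.
Change = 1.8350 − 2.0095 = -0.17 K.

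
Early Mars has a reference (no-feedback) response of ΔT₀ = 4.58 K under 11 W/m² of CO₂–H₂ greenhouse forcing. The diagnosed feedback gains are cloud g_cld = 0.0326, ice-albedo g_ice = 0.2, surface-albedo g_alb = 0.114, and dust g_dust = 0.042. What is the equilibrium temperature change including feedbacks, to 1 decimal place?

7.5 K

Total gain g = 0.0326 + 0.2 + 0.114 + 0.042 = 0.3886.
Amplification A = 1/(1 − 0.3886) = 1.636.
ΔT = 4.58 × 1.636 = 7.5 K.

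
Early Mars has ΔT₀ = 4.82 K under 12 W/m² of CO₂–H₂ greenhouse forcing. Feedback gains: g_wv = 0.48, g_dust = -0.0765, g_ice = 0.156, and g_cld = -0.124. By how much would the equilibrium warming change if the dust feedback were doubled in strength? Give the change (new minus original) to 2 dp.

Original: g = 0.4355, ΔT = 4.82/(1−0.4355) = 8.5385 K.
With doubled dust: g' = 0.359, ΔT' = 4.82/(1−0.359) = 7.5195 K.
Change = 7.5195 − 8.5385 = -1.02 K.

-1.02 K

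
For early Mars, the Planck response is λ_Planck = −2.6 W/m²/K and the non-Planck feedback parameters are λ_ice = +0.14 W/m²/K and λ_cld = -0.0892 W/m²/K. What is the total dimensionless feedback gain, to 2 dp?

0.02

Convert to gains: g_ice = 0.14/2.6 = 0.05385; g_cld = -0.0892/2.6 = -0.03431.
Total gain g = 0.01954.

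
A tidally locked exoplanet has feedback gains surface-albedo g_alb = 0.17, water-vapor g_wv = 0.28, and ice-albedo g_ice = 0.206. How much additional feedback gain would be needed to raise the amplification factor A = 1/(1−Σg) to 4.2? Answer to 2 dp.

Current total gain = 0.656.
Target gain for A = 4.2: g* = 1 − 1/4.2 = 0.7619.
Additional gain needed = 0.7619 − 0.656 = 0.11.

0.11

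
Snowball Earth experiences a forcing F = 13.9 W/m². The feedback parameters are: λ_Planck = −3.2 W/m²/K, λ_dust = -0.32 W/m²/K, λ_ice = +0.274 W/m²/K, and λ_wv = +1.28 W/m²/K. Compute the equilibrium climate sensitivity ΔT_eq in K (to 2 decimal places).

7.07 K

Net feedback parameter λ = (−3.2) + (-0.32) + (+0.274) + (+1.28) = -1.966 W/m²/K.
ΔT = −F/λ = −13.9/(-1.966) = 7.07 K.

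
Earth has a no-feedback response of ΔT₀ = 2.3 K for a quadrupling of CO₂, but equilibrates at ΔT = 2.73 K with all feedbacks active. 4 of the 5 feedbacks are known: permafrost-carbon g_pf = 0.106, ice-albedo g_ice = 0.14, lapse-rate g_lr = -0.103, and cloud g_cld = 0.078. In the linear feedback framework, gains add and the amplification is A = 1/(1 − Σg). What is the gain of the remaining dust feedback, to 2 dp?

-0.06

Amplification A = ΔT/ΔT₀ = 2.73/2.3 = 1.187.
Total gain g = 1 − 1/A = 1 − 1/1.187 = 0.1575.
Known gains sum to 0.106 + 0.14 − 0.103 + 0.078 = 0.221.
g_dust = 0.1575 − 0.221 = -0.06.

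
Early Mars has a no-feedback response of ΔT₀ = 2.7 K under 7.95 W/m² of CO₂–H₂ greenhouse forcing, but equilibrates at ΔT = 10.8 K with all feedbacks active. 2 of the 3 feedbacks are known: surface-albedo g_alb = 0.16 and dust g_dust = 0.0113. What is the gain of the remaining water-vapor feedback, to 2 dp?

0.58

Amplification A = ΔT/ΔT₀ = 10.8/2.7 = 4.
Total gain g = 1 − 1/A = 1 − 1/4 = 0.75.
Known gains sum to 0.16 + 0.0113 = 0.1713.
g_wv = 0.75 − 0.1713 = 0.58.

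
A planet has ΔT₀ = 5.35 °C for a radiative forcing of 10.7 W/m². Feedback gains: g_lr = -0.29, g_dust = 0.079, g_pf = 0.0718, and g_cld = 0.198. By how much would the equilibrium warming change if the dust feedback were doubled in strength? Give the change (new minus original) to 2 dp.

Original: g = 0.0588, ΔT = 5.35/(1−0.0588) = 5.6842 °C.
With doubled dust: g' = 0.1378, ΔT' = 5.35/(1−0.1378) = 6.2051 °C.
Change = 6.2051 − 5.6842 = 0.52 °C.

0.52 °C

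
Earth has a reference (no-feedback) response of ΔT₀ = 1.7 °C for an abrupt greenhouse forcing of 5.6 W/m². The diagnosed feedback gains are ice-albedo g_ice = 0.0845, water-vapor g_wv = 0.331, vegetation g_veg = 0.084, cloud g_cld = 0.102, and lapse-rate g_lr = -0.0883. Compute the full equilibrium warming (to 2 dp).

Total gain g = 0.0845 + 0.331 + 0.084 + 0.102 − 0.0883 = 0.5132.
Amplification A = 1/(1 − 0.5132) = 2.054.
ΔT = 1.7 × 2.054 = 3.49 °C.

3.49 °C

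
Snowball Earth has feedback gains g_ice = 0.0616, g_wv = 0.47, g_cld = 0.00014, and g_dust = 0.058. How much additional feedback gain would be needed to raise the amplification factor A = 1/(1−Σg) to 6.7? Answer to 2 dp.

0.26

Current total gain = 0.58974.
Target gain for A = 6.7: g* = 1 − 1/6.7 = 0.8507.
Additional gain needed = 0.8507 − 0.58974 = 0.26.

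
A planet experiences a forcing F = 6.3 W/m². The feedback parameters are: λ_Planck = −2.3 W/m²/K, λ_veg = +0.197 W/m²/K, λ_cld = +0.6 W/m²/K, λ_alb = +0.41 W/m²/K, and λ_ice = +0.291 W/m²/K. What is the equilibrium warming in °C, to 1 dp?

7.9 °C

Net feedback parameter λ = (−2.3) + (+0.197) + (+0.6) + (+0.41) + (+0.291) = -0.802 W/m²/K.
ΔT = −F/λ = −6.3/(-0.802) = 7.9 °C.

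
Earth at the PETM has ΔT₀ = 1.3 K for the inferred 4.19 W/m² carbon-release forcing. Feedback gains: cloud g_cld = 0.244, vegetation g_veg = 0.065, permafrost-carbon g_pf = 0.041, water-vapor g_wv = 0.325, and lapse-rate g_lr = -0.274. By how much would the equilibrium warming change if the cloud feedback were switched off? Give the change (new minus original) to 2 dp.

Original: g = 0.401, ΔT = 1.3/(1−0.401) = 2.1703 K.
Without cloud: g' = 0.157, ΔT' = 1.3/(1−0.157) = 1.5421 K.
Change = 1.5421 − 2.1703 = -0.63 K.

-0.63 K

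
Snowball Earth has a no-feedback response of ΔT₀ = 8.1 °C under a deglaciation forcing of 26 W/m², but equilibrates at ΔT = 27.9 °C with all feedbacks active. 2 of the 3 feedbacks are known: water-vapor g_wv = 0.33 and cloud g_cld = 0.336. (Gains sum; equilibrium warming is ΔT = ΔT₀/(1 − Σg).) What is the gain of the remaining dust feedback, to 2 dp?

Amplification A = ΔT/ΔT₀ = 27.9/8.1 = 3.444.
Total gain g = 1 − 1/A = 1 − 1/3.444 = 0.7096.
Known gains sum to 0.33 + 0.336 = 0.666.
g_dust = 0.7096 − 0.666 = 0.04.

0.04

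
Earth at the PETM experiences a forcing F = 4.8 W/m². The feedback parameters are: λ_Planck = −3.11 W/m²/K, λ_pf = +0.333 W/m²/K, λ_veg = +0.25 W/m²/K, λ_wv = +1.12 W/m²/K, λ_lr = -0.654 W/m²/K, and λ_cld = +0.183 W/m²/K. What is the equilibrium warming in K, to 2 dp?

Net feedback parameter λ = (−3.11) + (+0.333) + (+0.25) + (+1.12) + (-0.654) + (+0.183) = -1.878 W/m²/K.
ΔT = −F/λ = −4.8/(-1.878) = 2.56 K.

2.56 K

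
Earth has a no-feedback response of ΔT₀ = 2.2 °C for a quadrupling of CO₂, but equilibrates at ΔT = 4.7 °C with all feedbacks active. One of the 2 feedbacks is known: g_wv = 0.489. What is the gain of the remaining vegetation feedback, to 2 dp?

Amplification A = ΔT/ΔT₀ = 4.7/2.2 = 2.136.
Total gain g = 1 − 1/A = 1 − 1/2.136 = 0.5318.
The known gain is 0.489.
g_veg = 0.5318 − 0.489 = 0.04.

0.04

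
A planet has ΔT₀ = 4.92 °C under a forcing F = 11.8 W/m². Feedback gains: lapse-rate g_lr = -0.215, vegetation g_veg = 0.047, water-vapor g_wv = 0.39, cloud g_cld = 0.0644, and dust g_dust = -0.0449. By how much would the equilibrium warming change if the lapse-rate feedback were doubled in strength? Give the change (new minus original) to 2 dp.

Original: g = 0.2415, ΔT = 4.92/(1−0.2415) = 6.4865 °C.
With doubled lapse-rate: g' = 0.0265, ΔT' = 4.92/(1−0.0265) = 5.0539 °C.
Change = 5.0539 − 6.4865 = -1.43 °C.

-1.43 °C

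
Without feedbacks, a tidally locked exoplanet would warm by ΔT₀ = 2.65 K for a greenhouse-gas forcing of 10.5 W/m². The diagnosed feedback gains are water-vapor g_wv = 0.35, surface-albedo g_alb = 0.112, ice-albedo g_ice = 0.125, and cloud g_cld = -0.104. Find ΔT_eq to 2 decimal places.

Total gain g = 0.35 + 0.112 + 0.125 − 0.104 = 0.483.
Amplification A = 1/(1 − 0.483) = 1.934.
ΔT = 2.65 × 1.934 = 5.13 K.

5.13 K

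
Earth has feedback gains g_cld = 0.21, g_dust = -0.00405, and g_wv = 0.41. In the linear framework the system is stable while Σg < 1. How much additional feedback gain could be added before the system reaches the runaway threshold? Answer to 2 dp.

0.38

Current total gain = 0.21 − 0.00405 + 0.41 = 0.61595.
Margin to runaway = 1 − 0.61595 = 0.38.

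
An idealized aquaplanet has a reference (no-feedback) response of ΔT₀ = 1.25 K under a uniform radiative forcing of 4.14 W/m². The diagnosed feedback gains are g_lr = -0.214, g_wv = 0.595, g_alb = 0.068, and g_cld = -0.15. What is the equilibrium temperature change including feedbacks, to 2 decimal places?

1.78 K

Total gain g = -0.214 + 0.595 + 0.068 − 0.15 = 0.299.
Amplification A = 1/(1 − 0.299) = 1.427.
ΔT = 1.25 × 1.427 = 1.78 K.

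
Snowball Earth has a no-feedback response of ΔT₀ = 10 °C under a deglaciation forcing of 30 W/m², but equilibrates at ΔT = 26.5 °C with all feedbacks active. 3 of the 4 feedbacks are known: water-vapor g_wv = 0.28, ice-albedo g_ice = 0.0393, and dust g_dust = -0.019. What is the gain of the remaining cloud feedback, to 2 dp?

Amplification A = ΔT/ΔT₀ = 26.5/10 = 2.65.
Total gain g = 1 − 1/A = 1 − 1/2.65 = 0.6226.
Known gains sum to 0.28 + 0.0393 − 0.019 = 0.3003.
g_cld = 0.6226 − 0.3003 = 0.32.

0.32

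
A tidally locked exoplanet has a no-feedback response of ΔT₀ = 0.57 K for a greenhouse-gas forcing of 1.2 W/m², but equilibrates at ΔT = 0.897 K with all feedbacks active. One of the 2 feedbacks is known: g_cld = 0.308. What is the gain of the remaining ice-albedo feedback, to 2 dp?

Amplification A = ΔT/ΔT₀ = 0.897/0.57 = 1.574.
Total gain g = 1 − 1/A = 1 − 1/1.574 = 0.3647.
The known gain is 0.308.
g_ice = 0.3647 − 0.308 = 0.06.

0.06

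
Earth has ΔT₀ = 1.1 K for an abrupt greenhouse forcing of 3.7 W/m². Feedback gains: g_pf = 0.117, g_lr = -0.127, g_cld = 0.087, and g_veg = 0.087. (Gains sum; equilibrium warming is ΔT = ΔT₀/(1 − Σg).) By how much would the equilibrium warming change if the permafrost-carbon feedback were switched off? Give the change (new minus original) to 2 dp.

Original: g = 0.164, ΔT = 1.1/(1−0.164) = 1.3158 K.
Without permafrost-carbon: g' = 0.047, ΔT' = 1.1/(1−0.047) = 1.1542 K.
Change = 1.1542 − 1.3158 = -0.16 K.

-0.16 K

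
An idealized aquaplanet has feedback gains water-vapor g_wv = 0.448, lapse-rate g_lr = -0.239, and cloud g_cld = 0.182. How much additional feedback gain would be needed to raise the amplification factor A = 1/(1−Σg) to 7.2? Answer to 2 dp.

0.47

Current total gain = 0.391.
Target gain for A = 7.2: g* = 1 − 1/7.2 = 0.8611.
Additional gain needed = 0.8611 − 0.391 = 0.47.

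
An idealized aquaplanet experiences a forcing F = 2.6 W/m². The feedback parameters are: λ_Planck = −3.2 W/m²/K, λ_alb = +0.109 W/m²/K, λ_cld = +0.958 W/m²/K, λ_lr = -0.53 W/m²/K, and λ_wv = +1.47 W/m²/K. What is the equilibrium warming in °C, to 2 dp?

Net feedback parameter λ = (−3.2) + (+0.109) + (+0.958) + (-0.53) + (+1.47) = -1.193 W/m²/K.
ΔT = −F/λ = −2.6/(-1.193) = 2.18 °C.

2.18 °C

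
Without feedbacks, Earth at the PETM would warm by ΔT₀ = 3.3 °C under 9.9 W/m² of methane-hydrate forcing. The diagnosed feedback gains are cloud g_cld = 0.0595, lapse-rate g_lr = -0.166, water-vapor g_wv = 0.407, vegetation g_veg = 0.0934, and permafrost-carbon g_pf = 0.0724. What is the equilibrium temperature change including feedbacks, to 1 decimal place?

Total gain g = 0.0595 − 0.166 + 0.407 + 0.0934 + 0.0724 = 0.4663.
Amplification A = 1/(1 − 0.4663) = 1.874.
ΔT = 3.3 × 1.874 = 6.2 °C.

6.2 °C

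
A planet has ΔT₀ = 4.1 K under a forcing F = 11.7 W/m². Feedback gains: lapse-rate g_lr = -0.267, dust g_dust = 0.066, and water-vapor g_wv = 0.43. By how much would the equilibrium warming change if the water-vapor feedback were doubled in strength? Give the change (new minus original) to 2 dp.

6.71 K

Original: g = 0.229, ΔT = 4.1/(1−0.229) = 5.3178 K.
With doubled water-vapor: g' = 0.659, ΔT' = 4.1/(1−0.659) = 12.0235 K.
Change = 12.0235 − 5.3178 = 6.71 K.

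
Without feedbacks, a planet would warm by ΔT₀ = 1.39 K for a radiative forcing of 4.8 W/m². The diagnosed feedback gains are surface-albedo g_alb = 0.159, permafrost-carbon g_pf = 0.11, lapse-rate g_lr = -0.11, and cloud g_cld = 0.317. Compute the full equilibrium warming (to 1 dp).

Total gain g = 0.159 + 0.11 − 0.11 + 0.317 = 0.476.
Amplification A = 1/(1 − 0.476) = 1.908.
ΔT = 1.39 × 1.908 = 2.7 K.

2.7 K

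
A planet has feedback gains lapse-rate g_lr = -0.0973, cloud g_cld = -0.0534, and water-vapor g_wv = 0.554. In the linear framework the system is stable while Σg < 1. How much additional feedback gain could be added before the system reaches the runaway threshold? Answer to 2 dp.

0.60

Current total gain = -0.0973 − 0.0534 + 0.554 = 0.4033.
Margin to runaway = 1 − 0.4033 = 0.60.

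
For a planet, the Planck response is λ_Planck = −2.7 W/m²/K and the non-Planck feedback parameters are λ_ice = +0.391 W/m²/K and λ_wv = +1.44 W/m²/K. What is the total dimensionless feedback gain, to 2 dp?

Convert to gains: g_ice = 0.391/2.7 = 0.1448; g_wv = 1.44/2.7 = 0.5333.
Total gain g = 0.6781.

0.68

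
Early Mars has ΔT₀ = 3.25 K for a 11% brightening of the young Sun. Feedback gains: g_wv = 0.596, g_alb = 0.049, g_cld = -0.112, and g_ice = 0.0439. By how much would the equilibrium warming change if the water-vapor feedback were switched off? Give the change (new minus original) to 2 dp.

-4.49 K

Original: g = 0.5769, ΔT = 3.25/(1−0.5769) = 7.6814 K.
Without water-vapor: g' = -0.0191, ΔT' = 3.25/(1+0.0191) = 3.1891 K.
Change = 3.1891 − 7.6814 = -4.49 K.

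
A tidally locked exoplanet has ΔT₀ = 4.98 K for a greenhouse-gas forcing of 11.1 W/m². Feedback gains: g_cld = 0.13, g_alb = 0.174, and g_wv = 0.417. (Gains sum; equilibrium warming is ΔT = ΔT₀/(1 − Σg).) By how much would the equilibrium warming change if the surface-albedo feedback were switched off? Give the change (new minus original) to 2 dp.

-6.86 K

Original: g = 0.721, ΔT = 4.98/(1−0.721) = 17.8495 K.
Without surface-albedo: g' = 0.547, ΔT' = 4.98/(1−0.547) = 10.9934 K.
Change = 10.9934 − 17.8495 = -6.86 K.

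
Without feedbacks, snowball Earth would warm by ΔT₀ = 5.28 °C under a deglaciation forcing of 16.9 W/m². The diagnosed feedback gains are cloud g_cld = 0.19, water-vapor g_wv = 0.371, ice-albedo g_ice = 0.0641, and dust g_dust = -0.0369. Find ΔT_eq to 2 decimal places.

12.82 °C

Total gain g = 0.19 + 0.371 + 0.0641 − 0.0369 = 0.5882.
Amplification A = 1/(1 − 0.5882) = 2.428.
ΔT = 5.28 × 2.428 = 12.82 °C.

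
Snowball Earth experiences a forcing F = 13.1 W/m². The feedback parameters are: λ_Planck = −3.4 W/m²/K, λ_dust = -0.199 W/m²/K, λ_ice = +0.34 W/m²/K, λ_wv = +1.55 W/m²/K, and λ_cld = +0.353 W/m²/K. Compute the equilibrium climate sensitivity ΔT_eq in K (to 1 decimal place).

9.7 K

Net feedback parameter λ = (−3.4) + (-0.199) + (+0.34) + (+1.55) + (+0.353) = -1.356 W/m²/K.
ΔT = −F/λ = −13.1/(-1.356) = 9.7 K.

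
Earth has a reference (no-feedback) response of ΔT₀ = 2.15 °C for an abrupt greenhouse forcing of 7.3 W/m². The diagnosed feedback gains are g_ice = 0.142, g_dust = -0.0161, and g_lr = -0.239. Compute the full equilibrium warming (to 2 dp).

1.93 °C

Total gain g = 0.142 − 0.0161 − 0.239 = -0.1131.
Amplification A = 1/(1 + 0.1131) = 0.8984.
ΔT = 2.15 × 0.8984 = 1.93 °C.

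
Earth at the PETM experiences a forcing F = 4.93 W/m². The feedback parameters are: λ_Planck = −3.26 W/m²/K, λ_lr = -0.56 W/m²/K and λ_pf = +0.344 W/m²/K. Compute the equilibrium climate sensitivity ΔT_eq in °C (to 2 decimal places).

1.42 °C

Net feedback parameter λ = (−3.26) + (-0.56) + (+0.344) = -3.476 W/m²/K.
ΔT = −F/λ = −4.93/(-3.476) = 1.42 °C.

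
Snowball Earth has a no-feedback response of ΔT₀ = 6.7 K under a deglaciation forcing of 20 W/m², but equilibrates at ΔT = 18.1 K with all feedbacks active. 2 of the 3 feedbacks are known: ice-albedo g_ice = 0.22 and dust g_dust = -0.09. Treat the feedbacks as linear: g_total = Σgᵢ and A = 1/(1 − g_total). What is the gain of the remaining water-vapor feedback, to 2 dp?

Amplification A = ΔT/ΔT₀ = 18.1/6.7 = 2.701.
Total gain g = 1 − 1/A = 1 − 1/2.701 = 0.6298.
Known gains sum to 0.22 − 0.09 = 0.13.
g_wv = 0.6298 − 0.13 = 0.50.

0.50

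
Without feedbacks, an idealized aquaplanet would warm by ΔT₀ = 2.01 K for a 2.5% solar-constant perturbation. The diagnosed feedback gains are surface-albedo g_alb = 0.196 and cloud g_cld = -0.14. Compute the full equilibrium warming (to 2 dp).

Total gain g = 0.196 − 0.14 = 0.056.
Amplification A = 1/(1 − 0.056) = 1.059.
ΔT = 2.01 × 1.059 = 2.13 K.

2.13 K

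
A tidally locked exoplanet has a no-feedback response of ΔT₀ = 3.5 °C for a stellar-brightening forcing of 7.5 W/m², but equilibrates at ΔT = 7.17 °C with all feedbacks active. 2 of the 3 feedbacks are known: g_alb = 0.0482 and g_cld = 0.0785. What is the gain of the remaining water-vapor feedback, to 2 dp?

Amplification A = ΔT/ΔT₀ = 7.17/3.5 = 2.049.
Total gain g = 1 − 1/A = 1 − 1/2.049 = 0.512.
Known gains sum to 0.0482 + 0.0785 = 0.1267.
g_wv = 0.512 − 0.1267 = 0.39.

0.39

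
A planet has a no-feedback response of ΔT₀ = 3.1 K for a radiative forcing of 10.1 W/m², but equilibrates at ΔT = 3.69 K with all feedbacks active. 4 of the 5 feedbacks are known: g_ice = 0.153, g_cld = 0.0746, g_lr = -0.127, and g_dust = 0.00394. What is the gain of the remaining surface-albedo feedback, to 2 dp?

0.06

Amplification A = ΔT/ΔT₀ = 3.69/3.1 = 1.19.
Total gain g = 1 − 1/A = 1 − 1/1.19 = 0.1597.
Known gains sum to 0.153 + 0.0746 − 0.127 + 0.00394 = 0.10454.
g_alb = 0.1597 − 0.10454 = 0.06.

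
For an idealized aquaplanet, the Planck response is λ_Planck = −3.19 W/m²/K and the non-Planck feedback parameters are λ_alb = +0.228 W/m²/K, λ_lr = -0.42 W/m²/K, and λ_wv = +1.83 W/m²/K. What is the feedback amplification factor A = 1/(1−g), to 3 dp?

Convert to gains: g_alb = 0.228/3.19 = 0.07147; g_lr = -0.42/3.19 = -0.1317; g_wv = 1.83/3.19 = 0.5737.
Total gain g = 0.51347.
A = 1/(1 − 0.51347) = 2.055.

2.055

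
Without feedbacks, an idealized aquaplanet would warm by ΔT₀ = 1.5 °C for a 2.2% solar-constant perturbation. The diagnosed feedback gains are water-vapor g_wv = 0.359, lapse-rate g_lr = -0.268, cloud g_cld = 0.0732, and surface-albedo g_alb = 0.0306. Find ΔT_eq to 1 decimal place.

Total gain g = 0.359 − 0.268 + 0.0732 + 0.0306 = 0.1948.
Amplification A = 1/(1 − 0.1948) = 1.242.
ΔT = 1.5 × 1.242 = 1.9 °C.

1.9 °C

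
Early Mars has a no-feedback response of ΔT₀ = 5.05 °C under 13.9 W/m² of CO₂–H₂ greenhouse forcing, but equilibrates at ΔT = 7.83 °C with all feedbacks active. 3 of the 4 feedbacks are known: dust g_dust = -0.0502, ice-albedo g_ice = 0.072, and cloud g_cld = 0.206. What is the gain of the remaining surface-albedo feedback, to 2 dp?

Amplification A = ΔT/ΔT₀ = 7.83/5.05 = 1.55.
Total gain g = 1 − 1/A = 1 − 1/1.55 = 0.3548.
Known gains sum to -0.0502 + 0.072 + 0.206 = 0.2278.
g_alb = 0.3548 − 0.2278 = 0.13.

0.13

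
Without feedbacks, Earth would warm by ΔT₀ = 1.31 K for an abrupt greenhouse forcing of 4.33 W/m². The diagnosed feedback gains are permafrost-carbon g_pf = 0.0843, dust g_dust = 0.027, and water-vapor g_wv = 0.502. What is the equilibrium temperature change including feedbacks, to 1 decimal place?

3.4 K

Total gain g = 0.0843 + 0.027 + 0.502 = 0.6133.
Amplification A = 1/(1 − 0.6133) = 2.586.
ΔT = 1.31 × 2.586 = 3.4 K.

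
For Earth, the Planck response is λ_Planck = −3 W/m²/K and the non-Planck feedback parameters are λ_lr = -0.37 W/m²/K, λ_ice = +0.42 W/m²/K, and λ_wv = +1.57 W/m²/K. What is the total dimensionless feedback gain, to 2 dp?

0.54

Convert to gains: g_lr = -0.37/3 = -0.1233; g_ice = 0.42/3 = 0.14; g_wv = 1.57/3 = 0.5233.
Total gain g = 0.54.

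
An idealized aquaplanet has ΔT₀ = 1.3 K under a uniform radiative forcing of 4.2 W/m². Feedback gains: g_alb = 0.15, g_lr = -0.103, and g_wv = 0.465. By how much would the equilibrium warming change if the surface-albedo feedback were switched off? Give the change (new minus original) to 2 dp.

-0.63 K

Original: g = 0.512, ΔT = 1.3/(1−0.512) = 2.6639 K.
Without surface-albedo: g' = 0.362, ΔT' = 1.3/(1−0.362) = 2.0376 K.
Change = 2.0376 − 2.6639 = -0.63 K.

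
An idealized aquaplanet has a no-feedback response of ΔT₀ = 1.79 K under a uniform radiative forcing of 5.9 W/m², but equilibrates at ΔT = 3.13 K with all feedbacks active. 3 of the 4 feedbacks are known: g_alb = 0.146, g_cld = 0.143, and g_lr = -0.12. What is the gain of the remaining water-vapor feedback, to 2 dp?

Amplification A = ΔT/ΔT₀ = 3.13/1.79 = 1.749.
Total gain g = 1 − 1/A = 1 − 1/1.749 = 0.4282.
Known gains sum to 0.146 + 0.143 − 0.12 = 0.169.
g_wv = 0.4282 − 0.169 = 0.26.

0.26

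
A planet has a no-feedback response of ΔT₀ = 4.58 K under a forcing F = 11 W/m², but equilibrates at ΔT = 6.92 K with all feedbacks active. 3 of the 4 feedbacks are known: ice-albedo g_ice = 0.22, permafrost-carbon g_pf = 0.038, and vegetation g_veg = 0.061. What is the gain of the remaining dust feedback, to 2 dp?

0.02

Amplification A = ΔT/ΔT₀ = 6.92/4.58 = 1.511.
Total gain g = 1 − 1/A = 1 − 1/1.511 = 0.3382.
Known gains sum to 0.22 + 0.038 + 0.061 = 0.319.
g_dust = 0.3382 − 0.319 = 0.02.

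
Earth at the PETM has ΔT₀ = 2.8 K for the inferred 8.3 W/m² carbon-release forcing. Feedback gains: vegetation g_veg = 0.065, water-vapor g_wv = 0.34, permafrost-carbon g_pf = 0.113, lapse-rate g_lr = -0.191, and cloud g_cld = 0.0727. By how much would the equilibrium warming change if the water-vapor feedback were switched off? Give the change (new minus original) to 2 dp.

-1.69 K

Original: g = 0.3997, ΔT = 2.8/(1−0.3997) = 4.6643 K.
Without water-vapor: g' = 0.0597, ΔT' = 2.8/(1−0.0597) = 2.9778 K.
Change = 2.9778 − 4.6643 = -1.69 K.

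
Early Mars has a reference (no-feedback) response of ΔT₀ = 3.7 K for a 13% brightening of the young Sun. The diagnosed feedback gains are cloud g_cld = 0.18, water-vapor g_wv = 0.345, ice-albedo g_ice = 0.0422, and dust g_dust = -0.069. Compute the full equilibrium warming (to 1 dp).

7.4 K

Total gain g = 0.18 + 0.345 + 0.0422 − 0.069 = 0.4982.
Amplification A = 1/(1 − 0.4982) = 1.993.
ΔT = 3.7 × 1.993 = 7.4 K.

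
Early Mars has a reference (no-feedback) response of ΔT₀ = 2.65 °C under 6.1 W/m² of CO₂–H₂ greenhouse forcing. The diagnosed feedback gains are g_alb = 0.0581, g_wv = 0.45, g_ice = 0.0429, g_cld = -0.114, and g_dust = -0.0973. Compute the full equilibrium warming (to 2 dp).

4.01 °C

Total gain g = 0.0581 + 0.45 + 0.0429 − 0.114 − 0.0973 = 0.3397.
Amplification A = 1/(1 − 0.3397) = 1.514.
ΔT = 2.65 × 1.514 = 4.01 °C.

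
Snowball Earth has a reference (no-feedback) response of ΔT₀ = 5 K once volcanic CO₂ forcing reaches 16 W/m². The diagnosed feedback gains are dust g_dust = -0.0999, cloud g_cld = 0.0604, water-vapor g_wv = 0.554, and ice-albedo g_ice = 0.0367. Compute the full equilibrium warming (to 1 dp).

Total gain g = -0.0999 + 0.0604 + 0.554 + 0.0367 = 0.5512.
Amplification A = 1/(1 − 0.5512) = 2.228.
ΔT = 5 × 2.228 = 11.1 K.

11.1 K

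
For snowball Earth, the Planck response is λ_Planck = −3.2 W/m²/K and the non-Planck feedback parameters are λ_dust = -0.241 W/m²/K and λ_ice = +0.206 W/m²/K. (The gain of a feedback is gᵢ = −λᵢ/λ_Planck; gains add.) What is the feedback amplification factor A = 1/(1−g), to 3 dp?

Convert to gains: g_dust = -0.241/3.2 = -0.07531; g_ice = 0.206/3.2 = 0.06437.
Total gain g = -0.01094.
A = 1/(1 + 0.01094) = 0.989.

0.989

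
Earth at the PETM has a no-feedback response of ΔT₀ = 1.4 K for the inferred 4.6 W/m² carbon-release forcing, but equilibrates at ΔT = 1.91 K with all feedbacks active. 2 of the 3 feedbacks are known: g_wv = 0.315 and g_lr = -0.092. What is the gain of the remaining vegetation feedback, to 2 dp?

0.04

Amplification A = ΔT/ΔT₀ = 1.91/1.4 = 1.364.
Total gain g = 1 − 1/A = 1 − 1/1.364 = 0.2669.
Known gains sum to 0.315 − 0.092 = 0.223.
g_veg = 0.2669 − 0.223 = 0.04.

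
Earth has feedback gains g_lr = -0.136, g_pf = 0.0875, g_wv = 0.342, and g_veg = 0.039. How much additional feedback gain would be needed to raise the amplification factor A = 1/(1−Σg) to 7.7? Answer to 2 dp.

0.54

Current total gain = 0.3325.
Target gain for A = 7.7: g* = 1 − 1/7.7 = 0.8701.
Additional gain needed = 0.8701 − 0.3325 = 0.54.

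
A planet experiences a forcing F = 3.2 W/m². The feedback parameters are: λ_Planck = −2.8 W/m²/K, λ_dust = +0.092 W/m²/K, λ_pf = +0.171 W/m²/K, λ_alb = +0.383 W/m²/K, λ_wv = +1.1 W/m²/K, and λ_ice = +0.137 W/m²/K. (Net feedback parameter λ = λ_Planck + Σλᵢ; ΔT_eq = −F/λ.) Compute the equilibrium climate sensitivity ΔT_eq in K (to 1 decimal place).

Net feedback parameter λ = (−2.8) + (+0.092) + (+0.171) + (+0.383) + (+1.1) + (+0.137) = -0.917 W/m²/K.
ΔT = −F/λ = −3.2/(-0.917) = 3.5 K.

3.5 K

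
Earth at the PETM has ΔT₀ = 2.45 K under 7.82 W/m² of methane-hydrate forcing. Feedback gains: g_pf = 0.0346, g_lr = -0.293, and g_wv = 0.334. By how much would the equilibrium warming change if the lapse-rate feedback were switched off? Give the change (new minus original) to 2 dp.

1.23 K

Original: g = 0.0756, ΔT = 2.45/(1−0.0756) = 2.6504 K.
Without lapse-rate: g' = 0.3686, ΔT' = 2.45/(1−0.3686) = 3.8803 K.
Change = 3.8803 − 2.6504 = 1.23 K.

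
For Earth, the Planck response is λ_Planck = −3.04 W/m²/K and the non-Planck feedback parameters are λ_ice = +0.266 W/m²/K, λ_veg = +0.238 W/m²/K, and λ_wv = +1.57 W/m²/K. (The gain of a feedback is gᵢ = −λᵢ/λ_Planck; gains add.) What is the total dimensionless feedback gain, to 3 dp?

0.682

Convert to gains: g_ice = 0.266/3.04 = 0.0875; g_veg = 0.238/3.04 = 0.07829; g_wv = 1.57/3.04 = 0.5164.
Total gain g = 0.68219.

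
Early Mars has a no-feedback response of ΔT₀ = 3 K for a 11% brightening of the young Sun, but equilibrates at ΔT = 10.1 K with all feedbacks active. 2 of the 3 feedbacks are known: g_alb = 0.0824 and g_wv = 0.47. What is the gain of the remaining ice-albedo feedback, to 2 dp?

0.15

Amplification A = ΔT/ΔT₀ = 10.1/3 = 3.367.
Total gain g = 1 − 1/A = 1 − 1/3.367 = 0.703.
Known gains sum to 0.0824 + 0.47 = 0.5524.
g_ice = 0.703 − 0.5524 = 0.15.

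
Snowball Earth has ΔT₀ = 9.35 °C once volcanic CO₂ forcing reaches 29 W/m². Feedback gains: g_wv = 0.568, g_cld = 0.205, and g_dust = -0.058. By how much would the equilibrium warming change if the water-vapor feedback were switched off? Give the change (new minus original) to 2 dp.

-21.85 °C

Original: g = 0.715, ΔT = 9.35/(1−0.715) = 32.8070 °C.
Without water-vapor: g' = 0.147, ΔT' = 9.35/(1−0.147) = 10.9613 °C.
Change = 10.9613 − 32.8070 = -21.85 °C.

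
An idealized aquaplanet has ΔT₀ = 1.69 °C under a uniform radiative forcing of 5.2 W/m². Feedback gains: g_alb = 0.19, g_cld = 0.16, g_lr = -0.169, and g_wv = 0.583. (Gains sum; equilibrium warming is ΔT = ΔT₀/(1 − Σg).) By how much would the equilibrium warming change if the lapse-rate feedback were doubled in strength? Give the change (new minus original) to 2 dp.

-2.99 °C

Original: g = 0.764, ΔT = 1.69/(1−0.764) = 7.1610 °C.
With doubled lapse-rate: g' = 0.595, ΔT' = 1.69/(1−0.595) = 4.1728 °C.
Change = 4.1728 − 7.1610 = -2.99 °C.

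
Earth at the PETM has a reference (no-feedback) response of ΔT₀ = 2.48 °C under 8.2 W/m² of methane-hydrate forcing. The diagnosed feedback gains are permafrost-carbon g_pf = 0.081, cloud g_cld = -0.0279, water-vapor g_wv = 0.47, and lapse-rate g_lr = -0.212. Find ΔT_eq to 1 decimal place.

Total gain g = 0.081 − 0.0279 + 0.47 − 0.212 = 0.3111.
Amplification A = 1/(1 − 0.3111) = 1.452.
ΔT = 2.48 × 1.452 = 3.6 °C.

3.6 °C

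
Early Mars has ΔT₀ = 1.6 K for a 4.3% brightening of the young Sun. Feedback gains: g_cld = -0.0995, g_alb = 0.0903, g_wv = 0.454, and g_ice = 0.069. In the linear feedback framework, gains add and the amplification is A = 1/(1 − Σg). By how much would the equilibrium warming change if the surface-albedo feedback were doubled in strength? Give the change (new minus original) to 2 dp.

Original: g = 0.5138, ΔT = 1.6/(1−0.5138) = 3.2908 K.
With doubled surface-albedo: g' = 0.6041, ΔT' = 1.6/(1−0.6041) = 4.0414 K.
Change = 4.0414 − 3.2908 = 0.75 K.

0.75 K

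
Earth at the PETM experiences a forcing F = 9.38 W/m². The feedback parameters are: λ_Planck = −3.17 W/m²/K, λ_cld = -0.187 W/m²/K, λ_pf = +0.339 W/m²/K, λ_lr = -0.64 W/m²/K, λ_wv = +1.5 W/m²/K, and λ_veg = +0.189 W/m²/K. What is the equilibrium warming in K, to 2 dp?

Net feedback parameter λ = (−3.17) + (-0.187) + (+0.339) + (-0.64) + (+1.5) + (+0.189) = -1.969 W/m²/K.
ΔT = −F/λ = −9.38/(-1.969) = 4.76 K.

4.76 K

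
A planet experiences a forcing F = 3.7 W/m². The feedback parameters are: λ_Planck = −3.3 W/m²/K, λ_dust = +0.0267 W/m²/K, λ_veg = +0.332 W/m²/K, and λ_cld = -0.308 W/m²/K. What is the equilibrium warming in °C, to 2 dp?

Net feedback parameter λ = (−3.3) + (+0.0267) + (+0.332) + (-0.308) = -3.2493 W/m²/K.
ΔT = −F/λ = −3.7/(-3.2493) = 1.14 °C.

1.14 °C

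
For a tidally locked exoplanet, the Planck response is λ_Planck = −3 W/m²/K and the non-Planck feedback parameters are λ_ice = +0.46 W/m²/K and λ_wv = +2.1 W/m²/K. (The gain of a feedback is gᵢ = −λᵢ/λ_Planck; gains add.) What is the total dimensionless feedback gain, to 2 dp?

0.85

Convert to gains: g_ice = 0.46/3 = 0.1533; g_wv = 2.1/3 = 0.7.
Total gain g = 0.8533.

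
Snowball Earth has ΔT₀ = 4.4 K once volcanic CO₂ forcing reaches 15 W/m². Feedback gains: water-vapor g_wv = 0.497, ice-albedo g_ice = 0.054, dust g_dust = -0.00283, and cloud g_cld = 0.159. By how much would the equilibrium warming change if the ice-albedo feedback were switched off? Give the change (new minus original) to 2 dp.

Original: g = 0.70717, ΔT = 4.4/(1−0.70717) = 15.0258 K.
Without ice-albedo: g' = 0.65317, ΔT' = 4.4/(1−0.65317) = 12.6863 K.
Change = 12.6863 − 15.0258 = -2.34 K.

-2.34 K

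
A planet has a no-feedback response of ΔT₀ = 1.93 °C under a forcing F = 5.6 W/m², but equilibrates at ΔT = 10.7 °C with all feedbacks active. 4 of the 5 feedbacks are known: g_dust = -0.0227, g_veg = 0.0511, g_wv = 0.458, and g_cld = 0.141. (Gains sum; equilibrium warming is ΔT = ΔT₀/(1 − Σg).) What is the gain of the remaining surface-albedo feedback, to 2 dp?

0.19

Amplification A = ΔT/ΔT₀ = 10.7/1.93 = 5.544.
Total gain g = 1 − 1/A = 1 − 1/5.544 = 0.8196.
Known gains sum to -0.0227 + 0.0511 + 0.458 + 0.141 = 0.6274.
g_alb = 0.8196 − 0.6274 = 0.19.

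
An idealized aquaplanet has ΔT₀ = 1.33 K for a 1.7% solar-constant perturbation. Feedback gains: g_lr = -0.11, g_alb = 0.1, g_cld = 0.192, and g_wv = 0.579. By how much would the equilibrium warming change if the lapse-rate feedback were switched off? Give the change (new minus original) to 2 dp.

4.75 K

Original: g = 0.761, ΔT = 1.33/(1−0.761) = 5.5649 K.
Without lapse-rate: g' = 0.871, ΔT' = 1.33/(1−0.871) = 10.3101 K.
Change = 10.3101 − 5.5649 = 4.75 K.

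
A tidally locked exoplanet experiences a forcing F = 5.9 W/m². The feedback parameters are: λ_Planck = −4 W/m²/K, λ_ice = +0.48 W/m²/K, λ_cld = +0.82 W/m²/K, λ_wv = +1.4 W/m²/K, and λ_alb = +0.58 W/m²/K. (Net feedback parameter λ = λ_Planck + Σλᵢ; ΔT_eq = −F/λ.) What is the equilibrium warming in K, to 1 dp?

8.2 K

Net feedback parameter λ = (−4) + (+0.48) + (+0.82) + (+1.4) + (+0.58) = -0.72 W/m²/K.
ΔT = −F/λ = −5.9/(-0.72) = 8.2 K.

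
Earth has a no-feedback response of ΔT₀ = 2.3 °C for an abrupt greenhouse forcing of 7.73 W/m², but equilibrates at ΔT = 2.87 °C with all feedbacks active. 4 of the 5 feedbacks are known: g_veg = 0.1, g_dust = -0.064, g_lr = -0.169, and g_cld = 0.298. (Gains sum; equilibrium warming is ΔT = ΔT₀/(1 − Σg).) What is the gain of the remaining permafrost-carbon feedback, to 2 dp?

Amplification A = ΔT/ΔT₀ = 2.87/2.3 = 1.248.
Total gain g = 1 − 1/A = 1 − 1/1.248 = 0.1987.
Known gains sum to 0.1 − 0.064 − 0.169 + 0.298 = 0.165.
g_pf = 0.1987 − 0.165 = 0.03.

0.03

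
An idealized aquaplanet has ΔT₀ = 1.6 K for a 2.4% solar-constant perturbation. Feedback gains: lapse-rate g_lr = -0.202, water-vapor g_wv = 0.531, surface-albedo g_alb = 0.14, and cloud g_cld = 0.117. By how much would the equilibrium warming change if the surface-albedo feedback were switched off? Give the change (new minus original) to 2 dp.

-0.98 K

Original: g = 0.586, ΔT = 1.6/(1−0.586) = 3.8647 K.
Without surface-albedo: g' = 0.446, ΔT' = 1.6/(1−0.446) = 2.8881 K.
Change = 2.8881 − 3.8647 = -0.98 K.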